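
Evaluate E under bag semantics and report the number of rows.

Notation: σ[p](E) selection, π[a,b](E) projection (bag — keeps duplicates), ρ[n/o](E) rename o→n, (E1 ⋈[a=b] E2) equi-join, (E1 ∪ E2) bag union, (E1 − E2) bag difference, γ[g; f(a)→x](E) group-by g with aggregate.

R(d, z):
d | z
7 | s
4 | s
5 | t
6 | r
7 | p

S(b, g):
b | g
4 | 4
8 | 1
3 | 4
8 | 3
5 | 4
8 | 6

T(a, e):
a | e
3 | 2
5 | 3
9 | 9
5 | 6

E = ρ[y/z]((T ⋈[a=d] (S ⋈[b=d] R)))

Per-node cardinality:
  T → 4
  S → 6
  R → 5
  (S ⋈[b=d] R) → 2
  (T ⋈[a=d] (S ⋈[b=d] R)) → 2
  ρ[y/z]((T ⋈[a=d] (S ⋈[b=d] R))) → 2

|E| = 2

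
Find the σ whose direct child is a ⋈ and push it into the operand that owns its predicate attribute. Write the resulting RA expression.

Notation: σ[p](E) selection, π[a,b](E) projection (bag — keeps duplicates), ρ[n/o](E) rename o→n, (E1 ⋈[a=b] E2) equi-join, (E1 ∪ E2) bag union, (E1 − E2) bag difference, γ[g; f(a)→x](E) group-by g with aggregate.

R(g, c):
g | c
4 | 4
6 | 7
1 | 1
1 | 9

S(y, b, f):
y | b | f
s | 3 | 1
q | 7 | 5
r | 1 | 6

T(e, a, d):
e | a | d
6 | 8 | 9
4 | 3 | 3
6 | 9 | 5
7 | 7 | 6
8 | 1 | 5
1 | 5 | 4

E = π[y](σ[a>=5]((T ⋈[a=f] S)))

σ filters on a, owned by the left side.
E' = π[y]((σ[a>=5](T) ⋈[a=f] S))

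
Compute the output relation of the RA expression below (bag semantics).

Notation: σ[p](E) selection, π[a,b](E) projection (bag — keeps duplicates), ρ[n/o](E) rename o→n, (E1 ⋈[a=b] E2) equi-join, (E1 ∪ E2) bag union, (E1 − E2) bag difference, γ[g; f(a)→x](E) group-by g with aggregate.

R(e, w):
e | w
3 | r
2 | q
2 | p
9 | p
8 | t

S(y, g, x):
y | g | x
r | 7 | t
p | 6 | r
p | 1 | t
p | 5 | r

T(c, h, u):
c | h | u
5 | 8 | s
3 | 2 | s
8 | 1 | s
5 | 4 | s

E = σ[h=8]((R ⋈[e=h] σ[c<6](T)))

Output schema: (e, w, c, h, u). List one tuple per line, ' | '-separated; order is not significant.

Subexpression sizes:
  R → 5
  T → 4
  σ[c<6](T) → 3
  (R ⋈[e=h] σ[c<6](T)) → 3
  σ[h=8]((R ⋈[e=h] σ[c<6](T))) → 1

== RESULT ==
e | w | c | h | u
8 | t | 5 | 8 | s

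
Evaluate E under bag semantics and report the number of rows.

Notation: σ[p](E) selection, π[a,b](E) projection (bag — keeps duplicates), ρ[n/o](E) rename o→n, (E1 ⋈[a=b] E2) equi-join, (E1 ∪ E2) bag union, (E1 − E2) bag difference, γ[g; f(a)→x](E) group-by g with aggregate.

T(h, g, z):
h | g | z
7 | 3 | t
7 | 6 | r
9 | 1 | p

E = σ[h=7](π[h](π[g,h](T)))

Row counts bottom-up:
  T → 3
  π[g,h](T) → 3
  π[h](π[g,h](T)) → 3
  σ[h=7](π[h](π[g,h](T))) → 2

|E| = 2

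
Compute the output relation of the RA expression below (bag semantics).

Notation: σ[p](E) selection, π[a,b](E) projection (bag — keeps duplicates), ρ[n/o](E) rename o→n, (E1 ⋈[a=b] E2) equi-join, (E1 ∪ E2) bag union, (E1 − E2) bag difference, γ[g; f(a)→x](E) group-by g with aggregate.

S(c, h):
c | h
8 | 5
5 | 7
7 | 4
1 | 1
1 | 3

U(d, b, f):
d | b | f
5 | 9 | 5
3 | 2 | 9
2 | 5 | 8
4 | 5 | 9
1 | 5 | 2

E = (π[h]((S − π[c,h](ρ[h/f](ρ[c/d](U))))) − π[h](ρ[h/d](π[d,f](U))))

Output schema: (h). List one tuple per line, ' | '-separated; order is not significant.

Subexpression sizes:
  S → 5
  U → 5
  ρ[c/d](U) → 5
  ρ[h/f](ρ[c/d](U)) → 5
  π[c,h](ρ[h/f](ρ[c/d](U))) → 5
  (S − π[c,h](ρ[h/f](ρ[c/d](U)))) → 5
  π[h]((S − π[c,h](ρ[h/f](ρ[c/d](U))))) → 5
  U → 5
  π[d,f](U) → 5
  ρ[h/d](π[d,f](U)) → 5
  π[h](ρ[h/d](π[d,f](U))) → 5
  (π[h]((S − π[c,h](ρ[h/f](ρ[c/d](U))))) − π[h](ρ[h/d](π[d,f](U)))) → 1

== RESULT ==
h
7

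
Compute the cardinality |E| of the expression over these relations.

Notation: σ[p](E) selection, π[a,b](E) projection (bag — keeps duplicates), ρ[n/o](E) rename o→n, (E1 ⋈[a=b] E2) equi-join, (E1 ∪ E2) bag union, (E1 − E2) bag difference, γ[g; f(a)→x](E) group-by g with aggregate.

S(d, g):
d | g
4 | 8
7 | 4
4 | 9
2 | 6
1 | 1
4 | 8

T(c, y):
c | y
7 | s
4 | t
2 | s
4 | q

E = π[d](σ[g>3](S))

Per-node cardinality:
  S → 6
  σ[g>3](S) → 5
  π[d](σ[g>3](S)) → 5

|E| = 5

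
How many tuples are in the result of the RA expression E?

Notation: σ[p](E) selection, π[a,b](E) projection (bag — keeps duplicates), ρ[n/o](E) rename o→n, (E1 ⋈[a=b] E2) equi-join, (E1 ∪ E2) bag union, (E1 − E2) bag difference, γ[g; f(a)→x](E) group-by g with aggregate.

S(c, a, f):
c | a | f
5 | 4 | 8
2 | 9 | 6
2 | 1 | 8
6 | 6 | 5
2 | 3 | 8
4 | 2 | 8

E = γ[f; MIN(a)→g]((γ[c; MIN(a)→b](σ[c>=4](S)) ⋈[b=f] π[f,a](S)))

Per-node cardinality:
  S → 6
  σ[c>=4](S) → 3
  γ[c; MIN(a)→b](σ[c>=4](S)) → 3
  S → 6
  π[f,a](S) → 6
  (γ[c; MIN(a)→b](σ[c>=4](S)) ⋈[b=f] π[f,a](S)) → 1
  γ[f; MIN(a)→g]((γ[c; MIN(a)→b](σ[c>=4](S)) ⋈[b=f] π[f,a](S))) → 1

|E| = 1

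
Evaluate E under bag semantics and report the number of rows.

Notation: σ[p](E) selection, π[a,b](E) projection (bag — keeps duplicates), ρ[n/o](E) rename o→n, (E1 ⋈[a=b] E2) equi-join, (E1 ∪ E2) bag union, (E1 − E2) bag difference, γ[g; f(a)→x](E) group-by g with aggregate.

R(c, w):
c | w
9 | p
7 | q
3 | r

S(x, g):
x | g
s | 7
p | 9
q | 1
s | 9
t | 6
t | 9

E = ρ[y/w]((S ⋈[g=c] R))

Subexpression sizes:
  S → 6
  R → 3
  (S ⋈[g=c] R) → 4
  ρ[y/w]((S ⋈[g=c] R)) → 4

|E| = 4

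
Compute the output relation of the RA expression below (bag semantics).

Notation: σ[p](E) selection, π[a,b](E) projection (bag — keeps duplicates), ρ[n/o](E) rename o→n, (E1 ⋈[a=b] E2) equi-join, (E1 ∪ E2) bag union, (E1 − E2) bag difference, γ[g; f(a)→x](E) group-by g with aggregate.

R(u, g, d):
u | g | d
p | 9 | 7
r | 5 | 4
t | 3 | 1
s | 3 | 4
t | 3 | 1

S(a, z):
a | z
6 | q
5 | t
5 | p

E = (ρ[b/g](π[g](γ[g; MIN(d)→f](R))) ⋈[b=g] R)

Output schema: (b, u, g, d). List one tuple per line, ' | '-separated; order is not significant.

Subexpression sizes:
  R → 5
  γ[g; MIN(d)→f](R) → 3
  π[g](γ[g; MIN(d)→f](R)) → 3
  ρ[b/g](π[g](γ[g; MIN(d)→f](R))) → 3
  R → 5
  (ρ[b/g](π[g](γ[g; MIN(d)→f](R))) ⋈[b=g] R) → 5

== RESULT ==
b | u | g | d
3 | s | 3 | 4
3 | t | 3 | 1
3 | t | 3 | 1
5 | r | 5 | 4
9 | p | 9 | 7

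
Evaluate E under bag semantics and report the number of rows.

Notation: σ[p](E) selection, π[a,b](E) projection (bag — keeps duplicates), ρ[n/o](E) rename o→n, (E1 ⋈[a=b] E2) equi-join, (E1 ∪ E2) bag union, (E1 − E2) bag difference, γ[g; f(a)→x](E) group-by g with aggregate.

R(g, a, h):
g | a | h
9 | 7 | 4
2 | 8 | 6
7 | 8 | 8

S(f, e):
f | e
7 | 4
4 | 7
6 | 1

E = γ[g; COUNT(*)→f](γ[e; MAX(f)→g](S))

Stepwise |·|:
  S → 3
  γ[e; MAX(f)→g](S) → 3
  γ[g; COUNT(*)→f](γ[e; MAX(f)→g](S)) → 3

|E| = 3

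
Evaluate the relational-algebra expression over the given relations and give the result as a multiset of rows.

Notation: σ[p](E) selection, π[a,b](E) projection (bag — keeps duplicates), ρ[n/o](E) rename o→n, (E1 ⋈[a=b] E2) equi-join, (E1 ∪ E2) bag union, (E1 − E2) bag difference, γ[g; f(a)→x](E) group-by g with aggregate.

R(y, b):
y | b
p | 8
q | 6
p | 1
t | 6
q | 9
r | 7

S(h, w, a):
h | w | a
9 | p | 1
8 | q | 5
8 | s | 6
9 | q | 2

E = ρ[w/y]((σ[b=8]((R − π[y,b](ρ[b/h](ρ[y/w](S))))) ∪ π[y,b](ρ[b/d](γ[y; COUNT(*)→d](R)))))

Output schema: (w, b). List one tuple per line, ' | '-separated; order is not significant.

Subexpression sizes:
  R → 6
  S → 4
  ρ[y/w](S) → 4
  ρ[b/h](ρ[y/w](S)) → 4
  π[y,b](ρ[b/h](ρ[y/w](S))) → 4
  (R − π[y,b](ρ[b/h](ρ[y/w](S)))) → 5
  σ[b=8]((R − π[y,b](ρ[b/h](ρ[y/w](S))))) → 1
  R → 6
  γ[y; COUNT(*)→d](R) → 4
  ρ[b/d](γ[y; COUNT(*)→d](R)) → 4
  π[y,b](ρ[b/d](γ[y; COUNT(*)→d](R))) → 4
  (σ[b=8]((R − π[y,b](ρ[b/h](ρ[y/w](S))))) ∪ π[y,b](ρ[b/d](γ[y; COUNT(*)→d](R)))) → 5
  ρ[w/y]((σ[b=8]((R − π[y,b](ρ[b/h](ρ[y/w](S))))) ∪ π[y,b](ρ[b/d](γ[y; COUNT(*)→d](R))))) → 5

== RESULT ==
w | b
p | 2
p | 8
q | 2
r | 1
t | 1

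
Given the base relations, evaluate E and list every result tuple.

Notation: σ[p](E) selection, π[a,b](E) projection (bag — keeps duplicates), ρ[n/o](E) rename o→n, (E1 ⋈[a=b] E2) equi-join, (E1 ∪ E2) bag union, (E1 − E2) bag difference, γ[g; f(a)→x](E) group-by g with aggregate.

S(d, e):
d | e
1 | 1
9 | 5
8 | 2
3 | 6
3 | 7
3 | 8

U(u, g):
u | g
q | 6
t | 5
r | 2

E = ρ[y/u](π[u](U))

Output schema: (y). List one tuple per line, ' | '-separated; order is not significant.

Stepwise |·|:
  U → 3
  π[u](U) → 3
  ρ[y/u](π[u](U)) → 3

== RESULT ==
y
q
r
t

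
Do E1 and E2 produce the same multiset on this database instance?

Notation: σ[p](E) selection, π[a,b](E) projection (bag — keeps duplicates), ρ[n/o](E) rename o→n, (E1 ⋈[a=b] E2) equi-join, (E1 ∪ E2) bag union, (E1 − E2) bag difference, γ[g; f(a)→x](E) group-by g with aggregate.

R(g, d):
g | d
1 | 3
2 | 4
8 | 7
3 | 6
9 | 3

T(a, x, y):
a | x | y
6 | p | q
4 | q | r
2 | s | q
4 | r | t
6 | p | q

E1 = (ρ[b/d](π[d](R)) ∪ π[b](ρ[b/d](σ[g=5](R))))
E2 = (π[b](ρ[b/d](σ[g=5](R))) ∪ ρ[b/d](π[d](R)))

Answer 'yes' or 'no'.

E1 stepwise |·|:
  R → 5
  π[d](R) → 5
  ρ[b/d](π[d](R)) → 5
  R → 5
  σ[g=5](R) → 0
  ρ[b/d](σ[g=5](R)) → 0
  π[b](ρ[b/d](σ[g=5](R))) → 0
  (ρ[b/d](π[d](R)) ∪ π[b](ρ[b/d](σ[g=5](R)))) → 5
E2 stepwise |·|:
  R → 5
  σ[g=5](R) → 0
  ρ[b/d](σ[g=5](R)) → 0
  π[b](ρ[b/d](σ[g=5](R))) → 0
  R → 5
  π[d](R) → 5
  ρ[b/d](π[d](R)) → 5
  (π[b](ρ[b/d](σ[g=5](R))) ∪ ρ[b/d](π[d](R))) → 5

E1 and E2 produce the same multiset:
b
3
3
4
6
7

yes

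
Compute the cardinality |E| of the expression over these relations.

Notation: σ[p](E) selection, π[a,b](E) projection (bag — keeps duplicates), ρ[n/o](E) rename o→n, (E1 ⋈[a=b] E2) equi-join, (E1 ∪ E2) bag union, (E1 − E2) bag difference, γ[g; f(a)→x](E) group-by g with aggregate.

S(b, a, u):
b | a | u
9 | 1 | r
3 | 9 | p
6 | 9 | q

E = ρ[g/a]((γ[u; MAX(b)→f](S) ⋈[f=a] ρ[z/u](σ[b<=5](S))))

Subexpression sizes:
  S → 3
  γ[u; MAX(b)→f](S) → 3
  S → 3
  σ[b<=5](S) → 1
  ρ[z/u](σ[b<=5](S)) → 1
  (γ[u; MAX(b)→f](S) ⋈[f=a] ρ[z/u](σ[b<=5](S))) → 1
  ρ[g/a]((γ[u; MAX(b)→f](S) ⋈[f=a] ρ[z/u](σ[b<=5](S)))) → 1

|E| = 1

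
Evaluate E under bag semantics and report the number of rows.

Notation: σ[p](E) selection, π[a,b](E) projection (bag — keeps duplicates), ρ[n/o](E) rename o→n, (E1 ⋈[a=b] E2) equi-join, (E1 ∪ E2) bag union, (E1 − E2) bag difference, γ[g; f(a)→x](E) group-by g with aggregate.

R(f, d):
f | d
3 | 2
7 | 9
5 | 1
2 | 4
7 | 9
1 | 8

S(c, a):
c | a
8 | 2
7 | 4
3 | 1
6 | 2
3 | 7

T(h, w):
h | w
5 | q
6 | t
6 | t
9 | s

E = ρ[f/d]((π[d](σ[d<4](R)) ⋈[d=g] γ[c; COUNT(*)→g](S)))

Subexpression sizes:
  R → 6
  σ[d<4](R) → 2
  π[d](σ[d<4](R)) → 2
  S → 5
  γ[c; COUNT(*)→g](S) → 4
  (π[d](σ[d<4](R)) ⋈[d=g] γ[c; COUNT(*)→g](S)) → 4
  ρ[f/d]((π[d](σ[d<4](R)) ⋈[d=g] γ[c; COUNT(*)→g](S))) → 4

|E| = 4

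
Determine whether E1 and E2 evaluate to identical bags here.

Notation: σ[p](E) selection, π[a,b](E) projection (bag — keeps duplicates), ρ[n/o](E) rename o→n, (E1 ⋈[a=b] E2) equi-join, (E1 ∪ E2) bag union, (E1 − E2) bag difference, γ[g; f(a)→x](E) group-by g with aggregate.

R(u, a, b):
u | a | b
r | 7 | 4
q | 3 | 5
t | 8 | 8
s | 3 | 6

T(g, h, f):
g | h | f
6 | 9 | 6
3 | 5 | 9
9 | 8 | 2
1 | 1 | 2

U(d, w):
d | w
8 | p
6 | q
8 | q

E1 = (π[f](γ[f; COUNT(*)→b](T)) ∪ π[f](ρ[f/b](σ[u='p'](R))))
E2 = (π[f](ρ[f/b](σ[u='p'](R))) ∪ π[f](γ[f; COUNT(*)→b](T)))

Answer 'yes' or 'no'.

E1 stepwise |·|:
  T → 4
  γ[f; COUNT(*)→b](T) → 3
  π[f](γ[f; COUNT(*)→b](T)) → 3
  R → 4
  σ[u='p'](R) → 0
  ρ[f/b](σ[u='p'](R)) → 0
  π[f](ρ[f/b](σ[u='p'](R))) → 0
  (π[f](γ[f; COUNT(*)→b](T)) ∪ π[f](ρ[f/b](σ[u='p'](R)))) → 3
E2 stepwise |·|:
  R → 4
  σ[u='p'](R) → 0
  ρ[f/b](σ[u='p'](R)) → 0
  π[f](ρ[f/b](σ[u='p'](R))) → 0
  T → 4
  γ[f; COUNT(*)→b](T) → 3
  π[f](γ[f; COUNT(*)→b](T)) → 3
  (π[f](ρ[f/b](σ[u='p'](R))) ∪ π[f](γ[f; COUNT(*)→b](T))) → 3

E1 and E2 produce the same multiset:
f
2
6
9

yes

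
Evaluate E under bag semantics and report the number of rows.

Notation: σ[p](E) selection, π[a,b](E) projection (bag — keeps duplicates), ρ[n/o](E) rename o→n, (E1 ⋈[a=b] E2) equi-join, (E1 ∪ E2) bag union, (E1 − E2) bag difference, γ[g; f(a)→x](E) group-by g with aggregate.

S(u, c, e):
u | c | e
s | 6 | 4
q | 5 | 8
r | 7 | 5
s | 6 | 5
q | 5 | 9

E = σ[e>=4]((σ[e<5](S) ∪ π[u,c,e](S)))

Subexpression sizes:
  S → 5
  σ[e<5](S) → 1
  S → 5
  π[u,c,e](S) → 5
  (σ[e<5](S) ∪ π[u,c,e](S)) → 6
  σ[e>=4]((σ[e<5](S) ∪ π[u,c,e](S))) → 6

|E| = 6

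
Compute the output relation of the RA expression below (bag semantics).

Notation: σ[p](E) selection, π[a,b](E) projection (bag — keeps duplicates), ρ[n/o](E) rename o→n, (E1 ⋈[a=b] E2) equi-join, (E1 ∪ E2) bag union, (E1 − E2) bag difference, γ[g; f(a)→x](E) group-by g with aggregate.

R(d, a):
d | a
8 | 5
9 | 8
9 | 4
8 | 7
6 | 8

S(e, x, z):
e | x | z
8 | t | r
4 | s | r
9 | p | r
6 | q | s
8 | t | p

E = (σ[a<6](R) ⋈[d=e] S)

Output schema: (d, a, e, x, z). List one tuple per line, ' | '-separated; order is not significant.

Per-node cardinality:
  R → 5
  σ[a<6](R) → 2
  S → 5
  (σ[a<6](R) ⋈[d=e] S) → 3

== RESULT ==
d | a | e | x | z
8 | 5 | 8 | t | p
8 | 5 | 8 | t | r
9 | 4 | 9 | p | r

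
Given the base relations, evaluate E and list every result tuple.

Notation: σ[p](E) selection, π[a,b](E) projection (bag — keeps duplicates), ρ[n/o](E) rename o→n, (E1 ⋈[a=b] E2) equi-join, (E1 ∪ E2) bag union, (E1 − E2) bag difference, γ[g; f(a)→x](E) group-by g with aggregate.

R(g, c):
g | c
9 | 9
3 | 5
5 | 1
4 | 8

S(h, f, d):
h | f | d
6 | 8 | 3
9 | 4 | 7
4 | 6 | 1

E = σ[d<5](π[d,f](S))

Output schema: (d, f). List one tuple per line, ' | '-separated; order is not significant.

Per-node cardinality:
  S → 3
  π[d,f](S) → 3
  σ[d<5](π[d,f](S)) → 2

== RESULT ==
d | f
1 | 6
3 | 8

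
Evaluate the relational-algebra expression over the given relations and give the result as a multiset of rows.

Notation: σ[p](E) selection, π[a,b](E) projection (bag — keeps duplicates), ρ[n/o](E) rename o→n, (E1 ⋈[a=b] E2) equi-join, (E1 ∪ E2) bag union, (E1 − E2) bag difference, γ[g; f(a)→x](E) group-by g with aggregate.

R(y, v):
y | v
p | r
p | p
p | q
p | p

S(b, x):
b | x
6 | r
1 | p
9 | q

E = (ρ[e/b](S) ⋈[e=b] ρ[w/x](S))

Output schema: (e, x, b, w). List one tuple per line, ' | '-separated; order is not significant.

Per-node cardinality:
  S → 3
  ρ[e/b](S) → 3
  S → 3
  ρ[w/x](S) → 3
  (ρ[e/b](S) ⋈[e=b] ρ[w/x](S)) → 3

== RESULT ==
e | x | b | w
1 | p | 1 | p
6 | r | 6 | r
9 | q | 9 | q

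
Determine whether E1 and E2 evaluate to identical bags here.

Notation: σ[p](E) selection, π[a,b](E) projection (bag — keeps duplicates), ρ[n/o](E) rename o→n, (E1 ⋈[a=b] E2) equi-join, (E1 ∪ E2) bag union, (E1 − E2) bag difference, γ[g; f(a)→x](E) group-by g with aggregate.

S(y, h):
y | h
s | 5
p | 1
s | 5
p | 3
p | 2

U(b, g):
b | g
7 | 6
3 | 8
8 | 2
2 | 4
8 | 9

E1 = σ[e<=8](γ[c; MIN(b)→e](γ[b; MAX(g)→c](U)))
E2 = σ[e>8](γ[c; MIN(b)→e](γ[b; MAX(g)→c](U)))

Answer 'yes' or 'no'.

E1 subexpression sizes:
  U → 5
  γ[b; MAX(g)→c](U) → 4
  γ[c; MIN(b)→e](γ[b; MAX(g)→c](U)) → 4
  σ[e<=8](γ[c; MIN(b)→e](γ[b; MAX(g)→c](U))) → 4
E2 subexpression sizes:
  U → 5
  γ[b; MAX(g)→c](U) → 4
  γ[c; MIN(b)→e](γ[b; MAX(g)→c](U)) → 4
  σ[e>8](γ[c; MIN(b)→e](γ[b; MAX(g)→c](U))) → 0

E1 result:
c | e
4 | 2
6 | 7
8 | 3
9 | 8
E2 result:
c | e
(0 rows)
Witness: (6, 7) appears 1× in E1 but 0× in E2.

no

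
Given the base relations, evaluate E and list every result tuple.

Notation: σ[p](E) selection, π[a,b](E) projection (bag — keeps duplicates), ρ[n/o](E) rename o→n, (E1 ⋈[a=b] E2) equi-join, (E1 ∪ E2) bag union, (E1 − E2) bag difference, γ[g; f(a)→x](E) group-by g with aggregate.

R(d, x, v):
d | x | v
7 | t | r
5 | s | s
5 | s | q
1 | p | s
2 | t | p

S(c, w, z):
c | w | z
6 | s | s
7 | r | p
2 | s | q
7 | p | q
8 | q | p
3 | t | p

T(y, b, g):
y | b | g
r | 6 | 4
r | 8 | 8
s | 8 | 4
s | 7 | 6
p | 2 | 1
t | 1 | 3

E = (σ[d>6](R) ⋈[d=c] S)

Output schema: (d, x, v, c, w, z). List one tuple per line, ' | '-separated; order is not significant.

Row counts bottom-up:
  R → 5
  σ[d>6](R) → 1
  S → 6
  (σ[d>6](R) ⋈[d=c] S) → 2

== RESULT ==
d | x | v | c | w | z
7 | t | r | 7 | p | q
7 | t | r | 7 | r | p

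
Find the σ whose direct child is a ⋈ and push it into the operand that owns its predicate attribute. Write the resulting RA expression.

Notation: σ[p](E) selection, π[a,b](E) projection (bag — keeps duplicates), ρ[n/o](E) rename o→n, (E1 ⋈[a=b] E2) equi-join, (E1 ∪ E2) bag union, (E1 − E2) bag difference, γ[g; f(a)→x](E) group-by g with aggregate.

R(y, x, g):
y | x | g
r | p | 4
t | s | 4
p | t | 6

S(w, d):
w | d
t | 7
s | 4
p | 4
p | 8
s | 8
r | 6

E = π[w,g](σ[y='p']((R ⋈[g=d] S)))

σ filters on y, owned by the left side.
E' = π[w,g]((σ[y='p'](R) ⋈[g=d] S))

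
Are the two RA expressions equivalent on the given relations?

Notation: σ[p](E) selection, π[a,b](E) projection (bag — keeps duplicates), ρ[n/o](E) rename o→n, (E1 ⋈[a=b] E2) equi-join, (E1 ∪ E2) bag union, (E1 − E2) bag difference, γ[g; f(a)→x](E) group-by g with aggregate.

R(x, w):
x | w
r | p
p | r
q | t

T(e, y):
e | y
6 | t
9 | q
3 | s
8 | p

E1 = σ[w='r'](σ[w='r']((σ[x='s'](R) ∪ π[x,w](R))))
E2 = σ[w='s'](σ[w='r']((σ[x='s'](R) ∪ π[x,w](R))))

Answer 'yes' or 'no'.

E1 stepwise |·|:
  R → 3
  σ[x='s'](R) → 0
  R → 3
  π[x,w](R) → 3
  (σ[x='s'](R) ∪ π[x,w](R)) → 3
  σ[w='r']((σ[x='s'](R) ∪ π[x,w](R))) → 1
  σ[w='r'](σ[w='r']((σ[x='s'](R) ∪ π[x,w](R)))) → 1
E2 stepwise |·|:
  R → 3
  σ[x='s'](R) → 0
  R → 3
  π[x,w](R) → 3
  (σ[x='s'](R) ∪ π[x,w](R)) → 3
  σ[w='r']((σ[x='s'](R) ∪ π[x,w](R))) → 1
  σ[w='s'](σ[w='r']((σ[x='s'](R) ∪ π[x,w](R)))) → 0

E1 result:
x | w
p | r
E2 result:
x | w
(0 rows)
Witness: ('p', 'r') appears 1× in E1 but 0× in E2.

no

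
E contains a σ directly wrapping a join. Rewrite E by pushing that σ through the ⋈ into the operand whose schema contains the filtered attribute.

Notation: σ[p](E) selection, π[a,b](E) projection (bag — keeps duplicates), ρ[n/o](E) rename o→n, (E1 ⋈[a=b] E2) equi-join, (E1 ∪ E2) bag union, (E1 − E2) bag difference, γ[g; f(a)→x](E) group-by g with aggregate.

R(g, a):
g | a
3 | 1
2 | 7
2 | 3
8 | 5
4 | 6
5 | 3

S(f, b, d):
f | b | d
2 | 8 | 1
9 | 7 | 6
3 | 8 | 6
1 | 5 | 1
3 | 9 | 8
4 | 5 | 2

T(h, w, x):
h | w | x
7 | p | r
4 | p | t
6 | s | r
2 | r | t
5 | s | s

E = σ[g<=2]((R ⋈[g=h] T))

σ filters on g, owned by the left side.
E' = (σ[g<=2](R) ⋈[g=h] T)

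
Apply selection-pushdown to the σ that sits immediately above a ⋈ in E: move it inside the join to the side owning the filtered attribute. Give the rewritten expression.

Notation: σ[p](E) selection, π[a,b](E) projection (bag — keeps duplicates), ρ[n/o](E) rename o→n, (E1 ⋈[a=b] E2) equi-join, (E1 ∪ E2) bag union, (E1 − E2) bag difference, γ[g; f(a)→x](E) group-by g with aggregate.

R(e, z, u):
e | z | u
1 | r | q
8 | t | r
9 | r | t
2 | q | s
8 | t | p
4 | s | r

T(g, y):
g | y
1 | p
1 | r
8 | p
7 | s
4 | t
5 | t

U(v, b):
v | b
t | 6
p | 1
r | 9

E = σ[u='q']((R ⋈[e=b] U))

σ filters on u, owned by the left side.
E' = (σ[u='q'](R) ⋈[e=b] U)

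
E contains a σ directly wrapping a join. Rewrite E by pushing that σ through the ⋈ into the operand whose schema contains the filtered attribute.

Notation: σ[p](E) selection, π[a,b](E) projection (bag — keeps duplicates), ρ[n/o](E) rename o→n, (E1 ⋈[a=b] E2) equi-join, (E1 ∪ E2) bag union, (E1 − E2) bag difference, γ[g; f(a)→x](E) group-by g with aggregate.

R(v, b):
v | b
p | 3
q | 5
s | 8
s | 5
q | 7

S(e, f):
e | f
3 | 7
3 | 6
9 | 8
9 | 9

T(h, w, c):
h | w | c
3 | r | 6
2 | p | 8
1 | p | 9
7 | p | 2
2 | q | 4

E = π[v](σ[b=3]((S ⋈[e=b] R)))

σ filters on b, owned by the right side.
E' = π[v]((S ⋈[e=b] σ[b=3](R)))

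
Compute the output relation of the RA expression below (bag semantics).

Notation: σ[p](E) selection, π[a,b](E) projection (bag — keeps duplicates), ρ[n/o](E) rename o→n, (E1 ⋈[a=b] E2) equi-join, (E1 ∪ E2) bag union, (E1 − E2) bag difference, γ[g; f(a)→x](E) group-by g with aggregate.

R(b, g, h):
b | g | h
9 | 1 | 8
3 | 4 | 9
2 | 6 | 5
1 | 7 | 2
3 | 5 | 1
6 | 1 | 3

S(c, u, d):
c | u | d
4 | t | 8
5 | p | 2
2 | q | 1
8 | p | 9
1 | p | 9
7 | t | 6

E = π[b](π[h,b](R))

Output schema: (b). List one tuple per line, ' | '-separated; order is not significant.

Row counts bottom-up:
  R → 6
  π[h,b](R) → 6
  π[b](π[h,b](R)) → 6

== RESULT ==
b
1
2
3
3
6
9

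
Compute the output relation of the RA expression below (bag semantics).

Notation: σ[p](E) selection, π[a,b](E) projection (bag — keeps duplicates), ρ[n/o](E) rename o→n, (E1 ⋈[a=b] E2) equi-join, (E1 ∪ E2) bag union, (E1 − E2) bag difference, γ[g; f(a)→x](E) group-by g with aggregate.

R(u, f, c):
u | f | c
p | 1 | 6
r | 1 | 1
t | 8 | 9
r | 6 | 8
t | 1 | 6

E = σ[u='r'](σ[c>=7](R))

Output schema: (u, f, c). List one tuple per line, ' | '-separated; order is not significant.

Stepwise |·|:
  R → 5
  σ[c>=7](R) → 2
  σ[u='r'](σ[c>=7](R)) → 1

== RESULT ==
u | f | c
r | 6 | 8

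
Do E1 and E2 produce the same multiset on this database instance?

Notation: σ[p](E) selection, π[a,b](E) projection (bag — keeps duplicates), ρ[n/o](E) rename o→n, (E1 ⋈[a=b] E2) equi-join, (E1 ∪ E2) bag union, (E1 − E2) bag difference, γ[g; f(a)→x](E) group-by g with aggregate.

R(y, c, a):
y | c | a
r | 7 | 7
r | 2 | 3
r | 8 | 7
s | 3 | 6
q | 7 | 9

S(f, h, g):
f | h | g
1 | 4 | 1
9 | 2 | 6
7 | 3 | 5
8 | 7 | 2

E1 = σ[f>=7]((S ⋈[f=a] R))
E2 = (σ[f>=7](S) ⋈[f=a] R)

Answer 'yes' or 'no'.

E1 per-node cardinality:
  S → 4
  R → 5
  (S ⋈[f=a] R) → 3
  σ[f>=7]((S ⋈[f=a] R)) → 3
E2 per-node cardinality:
  S → 4
  σ[f>=7](S) → 3
  R → 5
  (σ[f>=7](S) ⋈[f=a] R) → 3

E1 and E2 produce the same multiset:
f | h | g | y | c | a
7 | 3 | 5 | r | 7 | 7
7 | 3 | 5 | r | 8 | 7
9 | 2 | 6 | q | 7 | 9

yes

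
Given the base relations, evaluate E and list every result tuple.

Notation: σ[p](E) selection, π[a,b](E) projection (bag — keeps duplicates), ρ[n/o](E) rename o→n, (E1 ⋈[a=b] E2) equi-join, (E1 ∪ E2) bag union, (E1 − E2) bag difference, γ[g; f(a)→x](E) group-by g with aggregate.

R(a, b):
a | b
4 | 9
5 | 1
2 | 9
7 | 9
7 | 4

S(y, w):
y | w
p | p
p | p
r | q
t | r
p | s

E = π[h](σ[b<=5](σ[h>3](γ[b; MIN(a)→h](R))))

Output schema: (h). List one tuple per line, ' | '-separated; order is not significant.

Per-node cardinality:
  R → 5
  γ[b; MIN(a)→h](R) → 3
  σ[h>3](γ[b; MIN(a)→h](R)) → 2
  σ[b<=5](σ[h>3](γ[b; MIN(a)→h](R))) → 2
  π[h](σ[b<=5](σ[h>3](γ[b; MIN(a)→h](R)))) → 2

== RESULT ==
h
5
7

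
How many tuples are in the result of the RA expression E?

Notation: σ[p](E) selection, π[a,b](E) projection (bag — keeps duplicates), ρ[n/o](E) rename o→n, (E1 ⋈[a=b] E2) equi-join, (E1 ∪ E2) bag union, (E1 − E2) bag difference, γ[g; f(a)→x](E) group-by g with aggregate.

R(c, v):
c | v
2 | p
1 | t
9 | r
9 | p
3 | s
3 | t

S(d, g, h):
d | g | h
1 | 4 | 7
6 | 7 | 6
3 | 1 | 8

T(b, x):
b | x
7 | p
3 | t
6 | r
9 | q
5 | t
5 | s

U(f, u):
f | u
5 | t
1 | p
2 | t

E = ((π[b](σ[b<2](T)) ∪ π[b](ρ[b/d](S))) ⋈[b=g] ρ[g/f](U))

Per-node cardinality:
  T → 6
  σ[b<2](T) → 0
  π[b](σ[b<2](T)) → 0
  S → 3
  ρ[b/d](S) → 3
  π[b](ρ[b/d](S)) → 3
  (π[b](σ[b<2](T)) ∪ π[b](ρ[b/d](S))) → 3
  U → 3
  ρ[g/f](U) → 3
  ((π[b](σ[b<2](T)) ∪ π[b](ρ[b/d](S))) ⋈[b=g] ρ[g/f](U)) → 1

|E| = 1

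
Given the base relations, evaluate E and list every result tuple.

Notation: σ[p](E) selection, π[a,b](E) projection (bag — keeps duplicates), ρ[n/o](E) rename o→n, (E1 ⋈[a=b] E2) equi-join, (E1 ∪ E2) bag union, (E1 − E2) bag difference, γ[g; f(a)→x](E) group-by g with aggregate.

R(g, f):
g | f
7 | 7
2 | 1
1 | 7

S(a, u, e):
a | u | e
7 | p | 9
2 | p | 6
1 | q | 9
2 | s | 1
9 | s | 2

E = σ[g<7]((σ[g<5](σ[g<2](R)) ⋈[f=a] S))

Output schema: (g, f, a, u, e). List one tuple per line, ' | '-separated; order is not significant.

Subexpression sizes:
  R → 3
  σ[g<2](R) → 1
  σ[g<5](σ[g<2](R)) → 1
  S → 5
  (σ[g<5](σ[g<2](R)) ⋈[f=a] S) → 1
  σ[g<7]((σ[g<5](σ[g<2](R)) ⋈[f=a] S)) → 1

== RESULT ==
g | f | a | u | e
1 | 7 | 7 | p | 9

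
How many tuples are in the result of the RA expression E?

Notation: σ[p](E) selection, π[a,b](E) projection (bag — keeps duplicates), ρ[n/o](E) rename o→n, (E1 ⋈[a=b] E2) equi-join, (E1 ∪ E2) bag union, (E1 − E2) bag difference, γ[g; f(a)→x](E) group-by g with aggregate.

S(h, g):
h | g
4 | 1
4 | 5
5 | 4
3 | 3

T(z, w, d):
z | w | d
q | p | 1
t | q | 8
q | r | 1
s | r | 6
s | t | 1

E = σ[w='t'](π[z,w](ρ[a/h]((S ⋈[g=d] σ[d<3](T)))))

Subexpression sizes:
  S → 4
  T → 5
  σ[d<3](T) → 3
  (S ⋈[g=d] σ[d<3](T)) → 3
  ρ[a/h]((S ⋈[g=d] σ[d<3](T))) → 3
  π[z,w](ρ[a/h]((S ⋈[g=d] σ[d<3](T)))) → 3
  σ[w='t'](π[z,w](ρ[a/h]((S ⋈[g=d] σ[d<3](T))))) → 1

|E| = 1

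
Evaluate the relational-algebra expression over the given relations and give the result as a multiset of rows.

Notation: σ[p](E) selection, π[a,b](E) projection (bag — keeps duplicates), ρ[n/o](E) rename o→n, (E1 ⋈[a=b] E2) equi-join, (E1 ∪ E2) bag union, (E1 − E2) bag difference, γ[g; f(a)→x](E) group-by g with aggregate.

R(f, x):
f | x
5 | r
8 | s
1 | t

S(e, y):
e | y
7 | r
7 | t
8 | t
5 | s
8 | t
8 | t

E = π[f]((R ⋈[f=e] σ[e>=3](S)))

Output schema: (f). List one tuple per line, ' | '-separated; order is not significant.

Stepwise |·|:
  R → 3
  S → 6
  σ[e>=3](S) → 6
  (R ⋈[f=e] σ[e>=3](S)) → 4
  π[f]((R ⋈[f=e] σ[e>=3](S))) → 4

== RESULT ==
f
5
8
8
8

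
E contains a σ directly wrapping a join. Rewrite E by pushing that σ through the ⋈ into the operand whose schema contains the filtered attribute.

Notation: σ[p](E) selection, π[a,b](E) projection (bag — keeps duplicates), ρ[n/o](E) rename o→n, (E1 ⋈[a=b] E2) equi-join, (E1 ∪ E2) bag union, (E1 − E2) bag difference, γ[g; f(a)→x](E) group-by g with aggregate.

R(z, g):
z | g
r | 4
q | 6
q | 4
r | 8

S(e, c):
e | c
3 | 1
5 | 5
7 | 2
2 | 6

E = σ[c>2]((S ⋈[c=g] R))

σ filters on c, owned by the left side.
E' = (σ[c>2](S) ⋈[c=g] R)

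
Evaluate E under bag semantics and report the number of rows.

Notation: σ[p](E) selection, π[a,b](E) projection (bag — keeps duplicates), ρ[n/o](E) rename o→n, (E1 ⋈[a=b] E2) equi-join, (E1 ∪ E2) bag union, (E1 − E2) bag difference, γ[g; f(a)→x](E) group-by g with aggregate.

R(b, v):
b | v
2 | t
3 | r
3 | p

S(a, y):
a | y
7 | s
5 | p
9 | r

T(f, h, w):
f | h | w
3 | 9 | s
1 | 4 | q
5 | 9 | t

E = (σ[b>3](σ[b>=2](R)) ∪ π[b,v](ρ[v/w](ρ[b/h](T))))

Row counts bottom-up:
  R → 3
  σ[b>=2](R) → 3
  σ[b>3](σ[b>=2](R)) → 0
  T → 3
  ρ[b/h](T) → 3
  ρ[v/w](ρ[b/h](T)) → 3
  π[b,v](ρ[v/w](ρ[b/h](T))) → 3
  (σ[b>3](σ[b>=2](R)) ∪ π[b,v](ρ[v/w](ρ[b/h](T)))) → 3

|E| = 3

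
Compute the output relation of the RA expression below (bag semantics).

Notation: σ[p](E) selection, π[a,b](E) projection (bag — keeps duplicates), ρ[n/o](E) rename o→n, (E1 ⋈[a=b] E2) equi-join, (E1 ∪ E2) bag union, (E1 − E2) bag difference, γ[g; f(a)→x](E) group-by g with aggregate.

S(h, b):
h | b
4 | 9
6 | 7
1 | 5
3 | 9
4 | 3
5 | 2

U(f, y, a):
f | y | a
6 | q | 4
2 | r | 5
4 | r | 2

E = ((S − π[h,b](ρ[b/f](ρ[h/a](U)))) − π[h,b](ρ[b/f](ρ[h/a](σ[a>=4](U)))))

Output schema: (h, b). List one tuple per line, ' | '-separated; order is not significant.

Row counts bottom-up:
  S → 6
  U → 3
  ρ[h/a](U) → 3
  ρ[b/f](ρ[h/a](U)) → 3
  π[h,b](ρ[b/f](ρ[h/a](U))) → 3
  (S − π[h,b](ρ[b/f](ρ[h/a](U)))) → 5
  U → 3
  σ[a>=4](U) → 2
  ρ[h/a](σ[a>=4](U)) → 2
  ρ[b/f](ρ[h/a](σ[a>=4](U))) → 2
  π[h,b](ρ[b/f](ρ[h/a](σ[a>=4](U)))) → 2
  ((S − π[h,b](ρ[b/f](ρ[h/a](U)))) − π[h,b](ρ[b/f](ρ[h/a](σ[a>=4](U))))) → 5

== RESULT ==
h | b
1 | 5
3 | 9
4 | 3
4 | 9
6 | 7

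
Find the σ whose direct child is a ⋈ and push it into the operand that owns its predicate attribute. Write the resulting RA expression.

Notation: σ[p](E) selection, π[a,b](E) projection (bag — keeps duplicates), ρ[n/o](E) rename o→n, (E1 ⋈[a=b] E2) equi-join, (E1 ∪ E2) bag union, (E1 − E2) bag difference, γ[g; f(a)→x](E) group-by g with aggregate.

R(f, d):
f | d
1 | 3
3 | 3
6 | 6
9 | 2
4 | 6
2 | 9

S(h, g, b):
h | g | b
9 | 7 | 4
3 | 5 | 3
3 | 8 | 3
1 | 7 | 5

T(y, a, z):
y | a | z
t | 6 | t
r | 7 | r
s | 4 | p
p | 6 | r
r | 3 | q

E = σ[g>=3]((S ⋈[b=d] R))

σ filters on g, owned by the left side.
E' = (σ[g>=3](S) ⋈[b=d] R)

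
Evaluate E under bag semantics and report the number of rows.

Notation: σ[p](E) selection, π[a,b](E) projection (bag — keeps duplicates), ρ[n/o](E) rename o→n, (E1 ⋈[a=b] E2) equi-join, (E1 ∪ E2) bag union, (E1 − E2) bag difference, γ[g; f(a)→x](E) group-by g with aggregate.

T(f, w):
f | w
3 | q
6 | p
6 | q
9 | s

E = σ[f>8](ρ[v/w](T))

Per-node cardinality:
  T → 4
  ρ[v/w](T) → 4
  σ[f>8](ρ[v/w](T)) → 1

|E| = 1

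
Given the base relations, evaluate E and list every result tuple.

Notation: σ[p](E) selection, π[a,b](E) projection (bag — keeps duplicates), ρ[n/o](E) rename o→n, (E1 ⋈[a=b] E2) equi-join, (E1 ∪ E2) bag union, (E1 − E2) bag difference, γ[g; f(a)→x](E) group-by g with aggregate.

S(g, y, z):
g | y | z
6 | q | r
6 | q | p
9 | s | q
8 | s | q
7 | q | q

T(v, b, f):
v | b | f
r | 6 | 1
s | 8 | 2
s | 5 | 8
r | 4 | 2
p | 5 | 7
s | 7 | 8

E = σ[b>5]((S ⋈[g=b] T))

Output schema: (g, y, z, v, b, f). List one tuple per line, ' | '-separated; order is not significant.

Per-node cardinality:
  S → 5
  T → 6
  (S ⋈[g=b] T) → 4
  σ[b>5]((S ⋈[g=b] T)) → 4

== RESULT ==
g | y | z | v | b | f
6 | q | p | r | 6 | 1
6 | q | r | r | 6 | 1
7 | q | q | s | 7 | 8
8 | s | q | s | 8 | 2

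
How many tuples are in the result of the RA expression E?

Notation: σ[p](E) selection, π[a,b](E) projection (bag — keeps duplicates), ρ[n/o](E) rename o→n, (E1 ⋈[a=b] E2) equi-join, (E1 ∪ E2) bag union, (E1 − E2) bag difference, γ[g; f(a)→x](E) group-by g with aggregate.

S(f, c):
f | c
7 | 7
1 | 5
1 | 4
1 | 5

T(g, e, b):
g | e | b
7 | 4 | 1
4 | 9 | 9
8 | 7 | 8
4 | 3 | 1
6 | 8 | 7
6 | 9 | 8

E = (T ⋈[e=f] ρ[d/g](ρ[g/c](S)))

Per-node cardinality:
  T → 6
  S → 4
  ρ[g/c](S) → 4
  ρ[d/g](ρ[g/c](S)) → 4
  (T ⋈[e=f] ρ[d/g](ρ[g/c](S))) → 1

|E| = 1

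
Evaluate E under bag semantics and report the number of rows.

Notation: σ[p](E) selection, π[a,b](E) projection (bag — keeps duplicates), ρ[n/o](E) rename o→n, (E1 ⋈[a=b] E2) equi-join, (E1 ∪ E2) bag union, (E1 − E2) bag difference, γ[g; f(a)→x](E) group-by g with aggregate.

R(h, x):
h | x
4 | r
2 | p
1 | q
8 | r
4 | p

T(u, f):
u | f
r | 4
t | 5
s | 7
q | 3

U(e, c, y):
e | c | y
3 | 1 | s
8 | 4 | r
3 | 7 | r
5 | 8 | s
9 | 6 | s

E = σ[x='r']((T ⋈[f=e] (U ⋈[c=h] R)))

Subexpression sizes:
  T → 4
  U → 5
  R → 5
  (U ⋈[c=h] R) → 4
  (T ⋈[f=e] (U ⋈[c=h] R)) → 2
  σ[x='r']((T ⋈[f=e] (U ⋈[c=h] R))) → 1

|E| = 1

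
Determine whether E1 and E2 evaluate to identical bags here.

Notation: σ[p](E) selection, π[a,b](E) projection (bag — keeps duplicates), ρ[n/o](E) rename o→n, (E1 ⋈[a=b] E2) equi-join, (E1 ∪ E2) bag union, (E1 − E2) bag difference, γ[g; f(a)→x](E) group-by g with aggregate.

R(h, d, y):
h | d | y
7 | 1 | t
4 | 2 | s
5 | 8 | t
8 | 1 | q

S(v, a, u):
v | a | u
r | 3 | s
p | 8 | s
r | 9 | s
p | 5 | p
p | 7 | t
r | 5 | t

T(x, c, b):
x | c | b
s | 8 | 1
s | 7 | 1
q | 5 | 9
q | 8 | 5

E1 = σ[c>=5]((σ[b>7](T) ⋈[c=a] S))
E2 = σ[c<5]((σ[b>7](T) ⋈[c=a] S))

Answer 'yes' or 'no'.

E1 subexpression sizes:
  T → 4
  σ[b>7](T) → 1
  S → 6
  (σ[b>7](T) ⋈[c=a] S) → 2
  σ[c>=5]((σ[b>7](T) ⋈[c=a] S)) → 2
E2 subexpression sizes:
  T → 4
  σ[b>7](T) → 1
  S → 6
  (σ[b>7](T) ⋈[c=a] S) → 2
  σ[c<5]((σ[b>7](T) ⋈[c=a] S)) → 0

E1 result:
x | c | b | v | a | u
q | 5 | 9 | p | 5 | p
q | 5 | 9 | r | 5 | t
E2 result:
x | c | b | v | a | u
(0 rows)
Witness: ('q', 5, 9, 'p', 5, 'p') appears 1× in E1 but 0× in E2.

no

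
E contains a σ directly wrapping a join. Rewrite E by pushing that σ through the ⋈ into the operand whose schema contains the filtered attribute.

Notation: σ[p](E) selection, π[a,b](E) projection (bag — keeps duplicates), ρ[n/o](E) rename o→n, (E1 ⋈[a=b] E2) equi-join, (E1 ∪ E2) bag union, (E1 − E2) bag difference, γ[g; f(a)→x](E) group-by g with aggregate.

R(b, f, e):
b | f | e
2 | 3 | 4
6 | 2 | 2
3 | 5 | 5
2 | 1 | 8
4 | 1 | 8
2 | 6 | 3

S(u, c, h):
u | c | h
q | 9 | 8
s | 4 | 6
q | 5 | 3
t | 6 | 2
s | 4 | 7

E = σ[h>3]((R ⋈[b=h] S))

σ filters on h, owned by the right side.
E' = (R ⋈[b=h] σ[h>3](S))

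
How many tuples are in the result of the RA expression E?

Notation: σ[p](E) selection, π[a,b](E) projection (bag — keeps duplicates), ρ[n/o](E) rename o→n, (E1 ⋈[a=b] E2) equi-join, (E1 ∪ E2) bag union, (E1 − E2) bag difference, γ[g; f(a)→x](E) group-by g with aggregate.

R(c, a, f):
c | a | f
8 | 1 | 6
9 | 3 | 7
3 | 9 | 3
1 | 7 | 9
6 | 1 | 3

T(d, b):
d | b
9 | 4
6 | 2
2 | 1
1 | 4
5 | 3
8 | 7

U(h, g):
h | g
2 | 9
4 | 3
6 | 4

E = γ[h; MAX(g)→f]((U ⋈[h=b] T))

Per-node cardinality:
  U → 3
  T → 6
  (U ⋈[h=b] T) → 3
  γ[h; MAX(g)→f]((U ⋈[h=b] T)) → 2

|E| = 2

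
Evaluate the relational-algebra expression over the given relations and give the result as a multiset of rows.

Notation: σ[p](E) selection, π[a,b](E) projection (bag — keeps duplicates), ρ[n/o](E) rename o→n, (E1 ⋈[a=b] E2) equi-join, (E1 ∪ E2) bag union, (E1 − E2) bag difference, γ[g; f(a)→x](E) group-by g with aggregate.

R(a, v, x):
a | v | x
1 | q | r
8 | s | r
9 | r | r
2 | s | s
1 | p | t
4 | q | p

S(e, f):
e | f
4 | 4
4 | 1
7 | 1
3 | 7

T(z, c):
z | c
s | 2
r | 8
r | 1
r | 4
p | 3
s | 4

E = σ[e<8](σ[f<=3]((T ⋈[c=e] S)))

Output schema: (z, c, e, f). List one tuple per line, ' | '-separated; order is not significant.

Subexpression sizes:
  T → 6
  S → 4
  (T ⋈[c=e] S) → 5
  σ[f<=3]((T ⋈[c=e] S)) → 2
  σ[e<8](σ[f<=3]((T ⋈[c=e] S))) → 2

== RESULT ==
z | c | e | f
r | 4 | 4 | 1
s | 4 | 4 | 1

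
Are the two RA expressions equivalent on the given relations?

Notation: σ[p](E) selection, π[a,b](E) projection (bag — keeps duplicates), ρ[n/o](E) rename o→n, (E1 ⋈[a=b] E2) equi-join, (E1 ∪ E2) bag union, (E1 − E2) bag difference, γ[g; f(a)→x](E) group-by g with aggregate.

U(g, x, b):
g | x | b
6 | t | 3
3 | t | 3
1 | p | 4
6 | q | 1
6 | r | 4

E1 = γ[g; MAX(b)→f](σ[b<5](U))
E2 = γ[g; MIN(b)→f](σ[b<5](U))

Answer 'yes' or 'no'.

E1 stepwise |·|:
  U → 5
  σ[b<5](U) → 5
  γ[g; MAX(b)→f](σ[b<5](U)) → 3
E2 stepwise |·|:
  U → 5
  σ[b<5](U) → 5
  γ[g; MIN(b)→f](σ[b<5](U)) → 3

E1 result:
g | f
1 | 4
3 | 3
6 | 4
E2 result:
g | f
1 | 4
3 | 3
6 | 1
Witness: (6, 1) appears 0× in E1 but 1× in E2.

no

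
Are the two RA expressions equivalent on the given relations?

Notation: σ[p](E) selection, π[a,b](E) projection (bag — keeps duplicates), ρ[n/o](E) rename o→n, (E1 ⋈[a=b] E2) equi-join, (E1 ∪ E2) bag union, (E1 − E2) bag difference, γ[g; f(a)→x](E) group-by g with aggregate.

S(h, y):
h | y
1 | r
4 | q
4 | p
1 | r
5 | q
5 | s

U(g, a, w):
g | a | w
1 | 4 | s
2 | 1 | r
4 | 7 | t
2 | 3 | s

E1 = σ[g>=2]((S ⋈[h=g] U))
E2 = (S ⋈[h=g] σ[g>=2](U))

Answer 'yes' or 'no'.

E1 subexpression sizes:
  S → 6
  U → 4
  (S ⋈[h=g] U) → 4
  σ[g>=2]((S ⋈[h=g] U)) → 2
E2 subexpression sizes:
  S → 6
  U → 4
  σ[g>=2](U) → 3
  (S ⋈[h=g] σ[g>=2](U)) → 2

E1 and E2 produce the same multiset:
h | y | g | a | w
4 | p | 4 | 7 | t
4 | q | 4 | 7 | t

yes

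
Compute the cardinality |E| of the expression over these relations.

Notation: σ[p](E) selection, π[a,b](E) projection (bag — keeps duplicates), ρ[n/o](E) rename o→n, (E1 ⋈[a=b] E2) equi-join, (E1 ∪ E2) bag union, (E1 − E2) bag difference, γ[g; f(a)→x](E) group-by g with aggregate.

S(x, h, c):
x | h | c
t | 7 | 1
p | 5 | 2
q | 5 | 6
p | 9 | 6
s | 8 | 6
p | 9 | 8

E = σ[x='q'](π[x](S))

Row counts bottom-up:
  S → 6
  π[x](S) → 6
  σ[x='q'](π[x](S)) → 1

|E| = 1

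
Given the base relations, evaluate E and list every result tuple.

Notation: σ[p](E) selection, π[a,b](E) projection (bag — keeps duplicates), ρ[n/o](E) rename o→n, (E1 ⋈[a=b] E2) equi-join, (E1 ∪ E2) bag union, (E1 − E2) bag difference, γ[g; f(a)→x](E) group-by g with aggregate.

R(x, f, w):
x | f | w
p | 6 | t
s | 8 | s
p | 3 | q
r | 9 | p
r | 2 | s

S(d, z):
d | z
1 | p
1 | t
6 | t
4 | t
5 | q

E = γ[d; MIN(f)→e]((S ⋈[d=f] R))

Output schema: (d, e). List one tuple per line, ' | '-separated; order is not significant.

Row counts bottom-up:
  S → 5
  R → 5
  (S ⋈[d=f] R) → 1
  γ[d; MIN(f)→e]((S ⋈[d=f] R)) → 1

== RESULT ==
d | e
6 | 6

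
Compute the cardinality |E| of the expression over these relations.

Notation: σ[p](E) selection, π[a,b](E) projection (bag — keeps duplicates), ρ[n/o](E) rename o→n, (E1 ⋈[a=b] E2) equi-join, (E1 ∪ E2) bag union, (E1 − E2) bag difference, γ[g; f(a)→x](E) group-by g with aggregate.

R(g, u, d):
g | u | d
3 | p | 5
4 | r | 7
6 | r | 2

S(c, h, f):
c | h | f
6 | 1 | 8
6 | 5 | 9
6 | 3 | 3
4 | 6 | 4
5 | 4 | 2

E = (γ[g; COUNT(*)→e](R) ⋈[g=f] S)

Stepwise |·|:
  R → 3
  γ[g; COUNT(*)→e](R) → 3
  S → 5
  (γ[g; COUNT(*)→e](R) ⋈[g=f] S) → 2

|E| = 2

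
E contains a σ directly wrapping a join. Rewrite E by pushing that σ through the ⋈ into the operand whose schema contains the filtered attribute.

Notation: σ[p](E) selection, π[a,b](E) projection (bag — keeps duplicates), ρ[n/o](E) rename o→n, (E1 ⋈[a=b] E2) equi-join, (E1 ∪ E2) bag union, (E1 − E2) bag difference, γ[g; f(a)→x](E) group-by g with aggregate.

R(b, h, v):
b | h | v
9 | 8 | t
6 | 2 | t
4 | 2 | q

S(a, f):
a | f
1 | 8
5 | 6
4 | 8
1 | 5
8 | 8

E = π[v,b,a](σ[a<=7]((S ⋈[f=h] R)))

σ filters on a, owned by the left side.
E' = π[v,b,a]((σ[a<=7](S) ⋈[f=h] R))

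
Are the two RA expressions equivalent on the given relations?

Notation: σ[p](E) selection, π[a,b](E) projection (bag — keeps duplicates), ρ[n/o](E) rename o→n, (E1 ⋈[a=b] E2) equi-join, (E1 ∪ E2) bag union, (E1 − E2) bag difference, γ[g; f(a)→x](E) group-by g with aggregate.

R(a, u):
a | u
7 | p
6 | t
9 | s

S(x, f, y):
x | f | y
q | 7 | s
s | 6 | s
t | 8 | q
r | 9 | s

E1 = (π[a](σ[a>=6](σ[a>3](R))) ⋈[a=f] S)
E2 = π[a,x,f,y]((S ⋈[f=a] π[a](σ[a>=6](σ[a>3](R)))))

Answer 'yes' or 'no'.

E1 row counts bottom-up:
  R → 3
  σ[a>3](R) → 3
  σ[a>=6](σ[a>3](R)) → 3
  π[a](σ[a>=6](σ[a>3](R))) → 3
  S → 4
  (π[a](σ[a>=6](σ[a>3](R))) ⋈[a=f] S) → 3
E2 row counts bottom-up:
  S → 4
  R → 3
  σ[a>3](R) → 3
  σ[a>=6](σ[a>3](R)) → 3
  π[a](σ[a>=6](σ[a>3](R))) → 3
  (S ⋈[f=a] π[a](σ[a>=6](σ[a>3](R)))) → 3
  π[a,x,f,y]((S ⋈[f=a] π[a](σ[a>=6](σ[a>3](R))))) → 3

E1 and E2 produce the same multiset:
a | x | f | y
6 | s | 6 | s
7 | q | 7 | s
9 | r | 9 | s

yes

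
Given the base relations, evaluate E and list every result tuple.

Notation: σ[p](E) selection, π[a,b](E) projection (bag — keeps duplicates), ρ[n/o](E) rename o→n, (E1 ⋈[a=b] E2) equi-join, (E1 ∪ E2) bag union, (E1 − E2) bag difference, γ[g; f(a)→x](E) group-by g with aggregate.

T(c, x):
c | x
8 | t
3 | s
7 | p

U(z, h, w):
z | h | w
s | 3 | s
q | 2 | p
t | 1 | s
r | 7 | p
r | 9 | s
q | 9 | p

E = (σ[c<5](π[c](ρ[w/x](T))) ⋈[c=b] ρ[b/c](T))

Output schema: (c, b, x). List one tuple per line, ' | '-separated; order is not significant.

Per-node cardinality:
  T → 3
  ρ[w/x](T) → 3
  π[c](ρ[w/x](T)) → 3
  σ[c<5](π[c](ρ[w/x](T))) → 1
  T → 3
  ρ[b/c](T) → 3
  (σ[c<5](π[c](ρ[w/x](T))) ⋈[c=b] ρ[b/c](T)) → 1

== RESULT ==
c | b | x
3 | 3 | s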